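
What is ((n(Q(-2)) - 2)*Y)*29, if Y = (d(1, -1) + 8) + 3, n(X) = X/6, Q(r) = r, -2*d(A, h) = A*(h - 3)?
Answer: -2639/3 ≈ -879.67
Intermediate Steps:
d(A, h) = -A*(-3 + h)/2 (d(A, h) = -A*(h - 3)/2 = -A*(-3 + h)/2)
n(X) = X/6 (n(X) = X*(1/6) = X/6)
Y = 13 (Y = ((1/2)*1*(3 - 1*(-1)) + 8) + 3 = ((1/2)*1*(3 + 1) + 8) + 3 = ((1/2)*1*4 + 8) + 3 = (2 + 8) + 3 = 10 + 3 = 13)
((n(Q(-2)) - 2)*Y)*29 = (((1/6)*(-2) - 2)*13)*29 = ((-1/3 - 2)*13)*29 = -7/3*13*29 = -91/3*29 = -2639/3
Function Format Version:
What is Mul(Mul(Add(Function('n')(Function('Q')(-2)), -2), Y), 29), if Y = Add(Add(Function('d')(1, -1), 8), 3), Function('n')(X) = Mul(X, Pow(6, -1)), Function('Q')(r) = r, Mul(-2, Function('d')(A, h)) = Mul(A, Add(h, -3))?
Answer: Rational(-2639, 3) ≈ -879.67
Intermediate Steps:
Function('d')(A, h) = Mul(Rational(-1, 2), A, Add(-3, h)) (Function('d')(A, h) = Mul(Rational(-1, 2), Mul(A, Add(h, -3))) = Mul(Rational(-1, 2), Mul(A, Add(-3, h))) = Mul(Rational(-1, 2), A, Add(-3, h)))
Function('n')(X) = Mul(Rational(1, 6), X) (Function('n')(X) = Mul(X, Rational(1, 6)) = Mul(Rational(1, 6), X))
Y = 13 (Y = Add(Add(Mul(Rational(1, 2), 1, Add(3, Mul(-1, -1))), 8), 3) = Add(Add(Mul(Rational(1, 2), 1, Add(3, 1)), 8), 3) = Add(Add(Mul(Rational(1, 2), 1, 4), 8), 3) = Add(Add(2, 8), 3) = Add(10, 3) = 13)
Mul(Mul(Add(Function('n')(Function('Q')(-2)), -2), Y), 29) = Mul(Mul(Add(Mul(Rational(1, 6), -2), -2), 13), 29) = Mul(Mul(Add(Rational(-1, 3), -2), 13), 29) = Mul(Mul(Rational(-7, 3), 13), 29) = Mul(Rational(-91, 3), 29) = Rational(-2639, 3)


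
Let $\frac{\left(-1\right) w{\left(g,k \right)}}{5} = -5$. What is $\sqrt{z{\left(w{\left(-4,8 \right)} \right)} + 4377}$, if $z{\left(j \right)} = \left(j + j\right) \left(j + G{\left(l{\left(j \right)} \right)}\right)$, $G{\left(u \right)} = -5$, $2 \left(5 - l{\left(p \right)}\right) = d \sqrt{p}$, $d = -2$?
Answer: $\sqrt{5377} \approx 73.328$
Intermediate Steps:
$w{\left(g,k \right)} = 25$ ($w{\left(g,k \right)} = \left(-5\right) \left(-5\right) = 25$)
$l{\left(p \right)} = 5 + \sqrt{p}$ ($l{\left(p \right)} = 5 - \frac{\left(-2\right) \sqrt{p}}{2} = 5 + \sqrt{p}$)
$z{\left(j \right)} = 2 j \left(-5 + j\right)$ ($z{\left(j \right)} = \left(j + j\right) \left(j - 5\right) = 2 j \left(-5 + j\right)$)
$\sqrt{z{\left(w{\left(-4,8 \right)} \right)} + 4377} = \sqrt{2 \cdot 25 \left(-5 + 25\right) + 4377} = \sqrt{2 \cdot 25 \cdot 20 + 4377} = \sqrt{1000 + 4377} = \sqrt{5377}$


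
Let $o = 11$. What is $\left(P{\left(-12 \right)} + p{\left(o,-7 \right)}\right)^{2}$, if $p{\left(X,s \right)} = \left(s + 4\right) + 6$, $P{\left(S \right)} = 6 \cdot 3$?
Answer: $441$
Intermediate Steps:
$P{\left(S \right)} = 18$
$p{\left(X,s \right)} = 10 + s$ ($p{\left(X,s \right)} = \left(4 + s\right) + 6 = 10 + s$)
$\left(P{\left(-12 \right)} + p{\left(o,-7 \right)}\right)^{2} = \left(18 + \left(10 - 7\right)\right)^{2} = \left(18 + 3\right)^{2} = 21^{2} = 441$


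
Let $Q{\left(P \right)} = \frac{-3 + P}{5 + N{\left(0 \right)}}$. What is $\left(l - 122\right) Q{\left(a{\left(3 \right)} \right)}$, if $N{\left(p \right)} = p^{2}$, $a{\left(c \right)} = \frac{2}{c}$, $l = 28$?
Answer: $\frac{658}{15} \approx 43.867$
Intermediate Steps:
$Q{\left(P \right)} = - \frac{3}{5} + \frac{P}{5}$ ($Q{\left(P \right)} = \frac{-3 + P}{5 + 0^{2}} = \frac{-3 + P}{5 + 0} = \frac{-3 + P}{5} = \left(-3 + P\right) \frac{1}{5} = - \frac{3}{5} + \frac{P}{5}$)
$\left(l - 122\right) Q{\left(a{\left(3 \right)} \right)} = \left(28 - 122\right) \left(- \frac{3}{5} + \frac{2 \cdot \frac{1}{3}}{5}\right) = - 94 \left(- \frac{3}{5} + \frac{2 \cdot \frac{1}{3}}{5}\right) = - 94 \left(- \frac{3}{5} + \frac{1}{5} \cdot \frac{2}{3}\right) = - 94 \left(- \frac{3}{5} + \frac{2}{15}\right) = \left(-94\right) \left(- \frac{7}{15}\right) = \frac{658}{15}$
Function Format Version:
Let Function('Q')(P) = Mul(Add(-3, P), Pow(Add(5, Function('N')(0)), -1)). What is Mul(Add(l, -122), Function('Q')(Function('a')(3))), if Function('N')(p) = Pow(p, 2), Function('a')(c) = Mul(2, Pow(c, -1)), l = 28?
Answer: Rational(658, 15) ≈ 43.867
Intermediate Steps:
Function('Q')(P) = Add(Rational(-3, 5), Mul(Rational(1, 5), P)) (Function('Q')(P) = Mul(Add(-3, P), Pow(Add(5, Pow(0, 2)), -1)) = Mul(Add(-3, P), Pow(Add(5, 0), -1)) = Mul(Add(-3, P), Pow(5, -1)) = Mul(Add(-3, P), Rational(1, 5)) = Add(Rational(-3, 5), Mul(Rational(1, 5), P)))
Mul(Add(l, -122), Function('Q')(Function('a')(3))) = Mul(Add(28, -122), Add(Rational(-3, 5), Mul(Rational(1, 5), Mul(2, Pow(3, -1))))) = Mul(-94, Add(Rational(-3, 5), Mul(Rational(1, 5), Mul(2, Rational(1, 3))))) = Mul(-94, Add(Rational(-3, 5), Mul(Rational(1, 5), Rational(2, 3)))) = Mul(-94, Add(Rational(-3, 5), Rational(2, 15))) = Mul(-94, Rational(-7, 15)) = Rational(658, 15)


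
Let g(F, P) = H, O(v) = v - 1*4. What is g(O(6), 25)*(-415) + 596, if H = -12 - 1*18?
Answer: 13046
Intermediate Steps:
O(v) = -4 + v (O(v) = v - 4 = -4 + v)
H = -30 (H = -12 - 18 = -30)
g(F, P) = -30
g(O(6), 25)*(-415) + 596 = -30*(-415) + 596 = 12450 + 596 = 13046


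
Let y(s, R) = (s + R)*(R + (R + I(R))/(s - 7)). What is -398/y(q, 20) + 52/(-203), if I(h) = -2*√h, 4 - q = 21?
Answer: -963503/134183 + 199*√5/3305 ≈ -7.0459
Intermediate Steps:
q = -17 (q = 4 - 1*21 = 4 - 21 = -17)
y(s, R) = (R + s)*(R + (R - 2*√R)/(-7 + s)) (y(s, R) = (s + R)*(R + (R - 2*√R)/(s - 7)) = (R + s)*(R + (R - 2*√R)/(-7 + s)))
-398/y(q, 20) + 52/(-203) = -398*(-7 - 17)/(-6*20² - 80*√5 + 20*(-17)² - 17*20² - 6*20*(-17) - 2*(-17)*√20) + 52/(-203) = -398*(-24/(-6*400 - 80*√5 + 20*289 - 17*400 + 2040 - 2*(-17)*2*√5)) + 52*(-1/203) = -398*(-24/(-2400 - 80*√5 + 5780 - 6800 + 2040 + 68*√5)) - 52/203 = -398*(-24/(-1380 - 12*√5)) - 52/203 = -398/(115/2 + √5/2) - 52/203 = -52/203 - 398/(115/2 + √5/2)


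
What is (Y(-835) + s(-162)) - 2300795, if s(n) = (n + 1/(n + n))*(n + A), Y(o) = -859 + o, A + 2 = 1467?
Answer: -814399603/324 ≈ -2.5136e+6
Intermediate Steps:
A = 1465 (A = -2 + 1467 = 1465)
s(n) = (1465 + n)*(n + 1/(2*n)) (s(n) = (n + 1/(n + n))*(n + 1465) = (n + 1/(2*n))*(1465 + n) = (1465 + n)*(n + 1/(2*n)))
(Y(-835) + s(-162)) - 2300795 = ((-859 - 835) + (½ + (-162)² + 1465*(-162) + (1465/2)/(-162))) - 2300795 = (-1694 + (½ + 26244 - 237330 + (1465/2)*(-1/162))) - 2300795 = (-1694 + (½ + 26244 - 237330 - 1465/324)) - 2300795 = (-1694 - 68393167/324) - 2300795 = -68942023/324 - 2300795 = -814399603/324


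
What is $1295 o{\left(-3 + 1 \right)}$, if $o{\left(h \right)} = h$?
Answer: $-2590$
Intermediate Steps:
$1295 o{\left(-3 + 1 \right)} = 1295 \left(-3 + 1\right) = 1295 \left(-2\right) = -2590$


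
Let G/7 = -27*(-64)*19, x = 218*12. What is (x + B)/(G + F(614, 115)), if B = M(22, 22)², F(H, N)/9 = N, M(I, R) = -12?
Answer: 920/76953 ≈ 0.011955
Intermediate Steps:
F(H, N) = 9*N
x = 2616
B = 144 (B = (-12)² = 144)
G = 229824 (G = 7*(-27*(-64)*19) = 7*(1728*19) = 7*32832 = 229824)
(x + B)/(G + F(614, 115)) = (2616 + 144)/(229824 + 9*115) = 2760/(229824 + 1035) = 2760/230859 = 2760*(1/230859) = 920/76953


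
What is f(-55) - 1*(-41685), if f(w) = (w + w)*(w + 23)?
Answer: 45205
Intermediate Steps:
f(w) = 2*w*(23 + w) (f(w) = (2*w)*(23 + w) = 2*w*(23 + w))
f(-55) - 1*(-41685) = 2*(-55)*(23 - 55) - 1*(-41685) = 2*(-55)*(-32) + 41685 = 3520 + 41685 = 45205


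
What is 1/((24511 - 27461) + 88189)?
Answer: 1/85239 ≈ 1.1732e-5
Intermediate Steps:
1/((24511 - 27461) + 88189) = 1/(-2950 + 88189) = 1/85239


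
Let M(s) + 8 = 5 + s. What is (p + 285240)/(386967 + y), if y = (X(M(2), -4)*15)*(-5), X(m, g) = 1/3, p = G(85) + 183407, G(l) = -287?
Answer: 234180/193471 ≈ 1.2104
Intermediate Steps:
M(s) = -3 + s (M(s) = -8 + (5 + s) = -3 + s)
p = 183120 (p = -287 + 183407 = 183120)
X(m, g) = 1/3 (X(m, g) = 1*(1/3) = 1/3)
y = -25 (y = ((1/3)*15)*(-5) = 5*(-5) = -25)
(p + 285240)/(386967 + y) = (183120 + 285240)/(386967 - 25) = 468360/386942 = 468360*(1/386942) = 234180/193471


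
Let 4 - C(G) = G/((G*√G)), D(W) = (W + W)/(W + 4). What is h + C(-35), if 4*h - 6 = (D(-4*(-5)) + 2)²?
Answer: 319/36 + I*√35/35 ≈ 8.8611 + 0.16903*I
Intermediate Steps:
D(W) = 2*W/(4 + W) (D(W) = (2*W)/(4 + W) = 2*W/(4 + W))
h = 175/36 (h = 3/2 + (2*(-4*(-5))/(4 - 4*(-5)) + 2)²/4 = 3/2 + (2*20/(4 + 20) + 2)²/4 = 3/2 + (2*20/24 + 2)²/4 = 3/2 + (2*20*(1/24) + 2)²/4 = 3/2 + (5/3 + 2)²/4 = 3/2 + (11/3)²/4 = 3/2 + (¼)*(121/9) = 3/2 + 121/36 = 175/36 ≈ 4.8611)
C(G) = 4 - 1/√G (C(G) = 4 - G/(G*√G) = 4 - G/(G^(3/2)) = 4 - G/G^(3/2) = 4 - 1/√G)
h + C(-35) = 175/36 + (4 - 1/√(-35)) = 175/36 + (4 - (-1)*I*√35/35) = 175/36 + (4 + I*√35/35) = 319/36 + I*√35/35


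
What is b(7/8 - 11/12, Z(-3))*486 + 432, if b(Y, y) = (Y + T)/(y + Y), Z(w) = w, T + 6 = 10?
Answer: -14634/73 ≈ -200.47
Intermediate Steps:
T = 4 (T = -6 + 10 = 4)
b(Y, y) = (4 + Y)/(Y + y) (b(Y, y) = (Y + 4)/(y + Y) = (4 + Y)/(Y + y))
b(7/8 - 11/12, Z(-3))*486 + 432 = ((4 + (7/8 - 11/12))/((7/8 - 11/12) - 3))*486 + 432 = ((4 - 1/24)/(-1/24 - 3))*486 + 432 = ((95/24)/(-73/24))*486 + 432 = -24/73*95/24*486 + 432 = -95/73*486 + 432 = -46170/73 + 432 = -14634/73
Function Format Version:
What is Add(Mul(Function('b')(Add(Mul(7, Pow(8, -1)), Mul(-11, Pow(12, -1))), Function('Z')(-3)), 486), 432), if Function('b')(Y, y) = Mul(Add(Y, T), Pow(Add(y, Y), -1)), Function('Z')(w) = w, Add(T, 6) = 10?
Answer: Rational(-14634, 73) ≈ -200.47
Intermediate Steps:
T = 4 (T = Add(-6, 10) = 4)
Function('b')(Y, y) = Mul(Pow(Add(Y, y), -1), Add(4, Y)) (Function('b')(Y, y) = Mul(Add(Y, 4), Pow(Add(y, Y), -1)) = Mul(Add(4, Y), Pow(Add(Y, y), -1)) = Mul(Pow(Add(Y, y), -1), Add(4, Y)))
Add(Mul(Function('b')(Add(Mul(7, Pow(8, -1)), Mul(-11, Pow(12, -1))), Function('Z')(-3)), 486), 432) = Add(Mul(Mul(Pow(Add(Add(Mul(7, Pow(8, -1)), Mul(-11, Pow(12, -1))), -3), -1), Add(4, Add(Mul(7, Pow(8, -1)), Mul(-11, Pow(12, -1))))), 486), 432) = Add(Mul(Mul(Pow(Add(Add(Mul(7, Rational(1, 8)), Mul(-11, Rational(1, 12))), -3), -1), Add(4, Add(Mul(7, Rational(1, 8)), Mul(-11, Rational(1, 12))))), 486), 432) = Add(Mul(Mul(Pow(Add(Add(Rational(7, 8), Rational(-11, 12)), -3), -1), Add(4, Add(Rational(7, 8), Rational(-11, 12)))), 486), 432) = Add(Mul(Mul(Pow(Add(Rational(-1, 24), -3), -1), Add(4, Rational(-1, 24))), 486), 432) = Add(Mul(Mul(Pow(Rational(-73, 24), -1), Rational(95, 24)), 486), 432) = Add(Mul(Mul(Rational(-24, 73), Rational(95, 24)), 486), 432) = Add(Mul(Rational(-95, 73), 486), 432) = Add(Rational(-46170, 73), 432) = Rational(-14634, 73)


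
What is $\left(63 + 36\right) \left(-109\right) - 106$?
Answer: $-10897$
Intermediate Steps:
$\left(63 + 36\right) \left(-109\right) - 106 = 99 \left(-109\right) - 106 = -10791 - 106 = -10897$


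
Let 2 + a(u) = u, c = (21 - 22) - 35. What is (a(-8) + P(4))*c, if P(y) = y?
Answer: 216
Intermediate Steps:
c = -36 (c = -1 - 35 = -36)
a(u) = -2 + u
(a(-8) + P(4))*c = ((-2 - 8) + 4)*(-36) = (-10 + 4)*(-36) = -6*(-36) = 216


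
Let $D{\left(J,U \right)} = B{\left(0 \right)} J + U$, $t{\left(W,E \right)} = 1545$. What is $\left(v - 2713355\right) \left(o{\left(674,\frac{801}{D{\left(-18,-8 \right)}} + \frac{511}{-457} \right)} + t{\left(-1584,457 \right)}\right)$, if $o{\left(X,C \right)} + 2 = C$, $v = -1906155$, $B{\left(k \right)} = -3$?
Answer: $- \frac{75712607093235}{10511} \approx -7.2032 \cdot 10^{9}$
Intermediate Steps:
$D{\left(J,U \right)} = U - 3 J$ ($D{\left(J,U \right)} = - 3 J + U = U - 3 J$)
$o{\left(X,C \right)} = -2 + C$
$\left(v - 2713355\right) \left(o{\left(674,\frac{801}{D{\left(-18,-8 \right)}} + \frac{511}{-457} \right)} + t{\left(-1584,457 \right)}\right) = \left(-1906155 - 2713355\right) \left(\left(-2 + \left(\frac{801}{-8 - -54} + \frac{511}{-457}\right)\right) + 1545\right) = - 4619510 \left(\left(-2 + \left(\frac{801}{-8 + 54} + 511 \left(- \frac{1}{457}\right)\right)\right) + 1545\right) = - 4619510 \left(\left(-2 - \left(\frac{511}{457} - \frac{801}{46}\right)\right) + 1545\right) = - 4619510 \left(\left(-2 + \left(801 \cdot \frac{1}{46} - \frac{511}{457}\right)\right) + 1545\right) = - 4619510 \left(\left(-2 + \left(\frac{801}{46} - \frac{511}{457}\right)\right) + 1545\right) = - 4619510 \left(\left(-2 + \frac{342551}{21022}\right) + 1545\right) = - 4619510 \left(\frac{300507}{21022} + 1545\right) = \left(-4619510\right) \frac{32779497}{21022} = - \frac{75712607093235}{10511}$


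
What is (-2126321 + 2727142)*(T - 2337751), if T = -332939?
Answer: -1604606636490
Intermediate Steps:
(-2126321 + 2727142)*(T - 2337751) = (-2126321 + 2727142)*(-332939 - 2337751) = 600821*(-2670690) = -1604606636490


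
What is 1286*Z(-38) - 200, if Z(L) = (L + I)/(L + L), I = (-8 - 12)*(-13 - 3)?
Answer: -94463/19 ≈ -4971.7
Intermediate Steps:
I = 320 (I = -20*(-16) = 320)
Z(L) = (320 + L)/(2*L) (Z(L) = (L + 320)/(L + L) = (320 + L)/((2*L)) = (320 + L)*(1/(2*L)) = (320 + L)/(2*L))
1286*Z(-38) - 200 = 1286*((½)*(320 - 38)/(-38)) - 200 = 1286*((½)*(-1/38)*282) - 200 = 1286*(-141/38) - 200 = -90663/19 - 200 = -94463/19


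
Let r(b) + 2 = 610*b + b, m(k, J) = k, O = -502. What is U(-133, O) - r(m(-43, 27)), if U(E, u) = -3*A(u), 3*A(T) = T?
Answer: 26777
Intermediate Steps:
r(b) = -2 + 611*b (r(b) = -2 + (610*b + b) = -2 + 611*b)
A(T) = T/3
U(E, u) = -u
U(-133, O) - r(m(-43, 27)) = -1*(-502) - (-2 + 611*(-43)) = 502 - (-2 - 26273) = 502 - 1*(-26275) = 502 + 26275 = 26777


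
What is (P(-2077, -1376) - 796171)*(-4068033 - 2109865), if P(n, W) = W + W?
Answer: 4935664803854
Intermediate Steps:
P(n, W) = 2*W
(P(-2077, -1376) - 796171)*(-4068033 - 2109865) = (2*(-1376) - 796171)*(-4068033 - 2109865) = (-2752 - 796171)*(-6177898) = -798923*(-6177898) = 4935664803854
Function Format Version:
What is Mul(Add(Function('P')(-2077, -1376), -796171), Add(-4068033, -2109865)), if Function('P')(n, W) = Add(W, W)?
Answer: 4935664803854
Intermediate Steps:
Function('P')(n, W) = Mul(2, W)
Mul(Add(Function('P')(-2077, -1376), -796171), Add(-4068033, -2109865)) = Mul(Add(Mul(2, -1376), -796171), Add(-4068033, -2109865)) = Mul(Add(-2752, -796171), -6177898) = Mul(-798923, -6177898) = 4935664803854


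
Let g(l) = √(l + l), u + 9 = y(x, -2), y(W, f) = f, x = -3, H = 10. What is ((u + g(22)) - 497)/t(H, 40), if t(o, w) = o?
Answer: -254/5 + √11/5 ≈ -50.137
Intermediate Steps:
u = -11 (u = -9 - 2 = -11)
g(l) = √2*√l (g(l) = √(2*l) = √2*√l)
((u + g(22)) - 497)/t(H, 40) = ((-11 + √2*√22) - 497)/10 = ((-11 + 2*√11) - 497)/10 = (-508 + 2*√11)/10 = -254/5 + √11/5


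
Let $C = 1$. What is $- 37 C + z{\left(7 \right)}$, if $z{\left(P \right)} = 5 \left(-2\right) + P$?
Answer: $-40$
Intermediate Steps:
$z{\left(P \right)} = -10 + P$
$- 37 C + z{\left(7 \right)} = \left(-37\right) 1 + \left(-10 + 7\right) = -37 - 3 = -40$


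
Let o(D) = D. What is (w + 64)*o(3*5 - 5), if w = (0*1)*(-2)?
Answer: 640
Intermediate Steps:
w = 0 (w = 0*(-2) = 0)
(w + 64)*o(3*5 - 5) = (0 + 64)*(3*5 - 5) = 64*(15 - 5) = 64*10 = 640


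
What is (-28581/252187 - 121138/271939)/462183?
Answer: -38321717365/31696270078914519 ≈ -1.2090e-6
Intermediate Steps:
(-28581/252187 - 121138/271939)/462183 = (-28581*1/252187 - 121138*1/271939)*(1/462183) = (-28581/252187 - 121138/271939)*(1/462183) = -38321717365/68579480593*1/462183 = -38321717365/31696270078914519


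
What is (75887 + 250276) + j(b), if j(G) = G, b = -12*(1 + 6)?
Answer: 326079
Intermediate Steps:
b = -84 (b = -12*7 = -84)
(75887 + 250276) + j(b) = (75887 + 250276) - 84 = 326163 - 84 = 326079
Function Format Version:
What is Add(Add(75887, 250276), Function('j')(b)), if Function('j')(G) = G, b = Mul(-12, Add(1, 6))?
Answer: 326079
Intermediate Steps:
b = -84 (b = Mul(-12, 7) = -84)
Add(Add(75887, 250276), Function('j')(b)) = Add(Add(75887, 250276), -84) = Add(326163, -84) = 326079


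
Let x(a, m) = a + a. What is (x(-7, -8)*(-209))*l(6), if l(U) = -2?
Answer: -5852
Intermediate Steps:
x(a, m) = 2*a
(x(-7, -8)*(-209))*l(6) = ((2*(-7))*(-209))*(-2) = -14*(-209)*(-2) = 2926*(-2) = -5852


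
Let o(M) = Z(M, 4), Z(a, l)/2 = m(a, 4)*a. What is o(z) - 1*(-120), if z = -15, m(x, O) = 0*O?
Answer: 120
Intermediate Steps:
m(x, O) = 0
Z(a, l) = 0 (Z(a, l) = 2*(0*a) = 2*0 = 0)
o(M) = 0
o(z) - 1*(-120) = 0 - 1*(-120) = 0 + 120 = 120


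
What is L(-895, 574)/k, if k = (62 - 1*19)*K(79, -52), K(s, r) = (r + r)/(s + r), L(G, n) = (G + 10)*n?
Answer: 6857865/2236 ≈ 3067.0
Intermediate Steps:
L(G, n) = n*(10 + G) (L(G, n) = (10 + G)*n = n*(10 + G))
K(s, r) = 2*r/(r + s) (K(s, r) = (2*r)/(r + s) = 2*r/(r + s))
k = -4472/27 (k = (62 - 1*19)*(2*(-52)/(-52 + 79)) = (62 - 19)*(2*(-52)/27) = 43*(2*(-52)*(1/27)) = 43*(-104/27) = -4472/27 ≈ -165.63)
L(-895, 574)/k = (574*(10 - 895))/(-4472/27) = (574*(-885))*(-27/4472) = -507990*(-27/4472) = 6857865/2236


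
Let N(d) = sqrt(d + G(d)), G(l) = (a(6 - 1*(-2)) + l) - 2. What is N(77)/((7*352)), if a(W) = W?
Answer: sqrt(10)/616 ≈ 0.0051336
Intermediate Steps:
G(l) = 6 + l (G(l) = ((6 - 1*(-2)) + l) - 2 = ((6 + 2) + l) - 2 = (8 + l) - 2 = 6 + l)
N(d) = sqrt(6 + 2*d) (N(d) = sqrt(d + (6 + d)) = sqrt(6 + 2*d))
N(77)/((7*352)) = sqrt(6 + 2*77)/((7*352)) = sqrt(6 + 154)/2464 = sqrt(160)*(1/2464) = (4*sqrt(10))*(1/2464) = sqrt(10)/616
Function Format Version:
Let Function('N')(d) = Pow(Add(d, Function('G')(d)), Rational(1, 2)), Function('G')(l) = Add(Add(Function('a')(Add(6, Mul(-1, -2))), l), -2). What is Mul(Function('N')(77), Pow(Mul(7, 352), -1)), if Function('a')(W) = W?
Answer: Mul(Rational(1, 616), Pow(10, Rational(1, 2))) ≈ 0.0051336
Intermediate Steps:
Function('G')(l) = Add(6, l) (Function('G')(l) = Add(Add(Add(6, Mul(-1, -2)), l), -2) = Add(Add(Add(6, 2), l), -2) = Add(Add(8, l), -2) = Add(6, l))
Function('N')(d) = Pow(Add(6, Mul(2, d)), Rational(1, 2)) (Function('N')(d) = Pow(Add(d, Add(6, d)), Rational(1, 2)) = Pow(Add(6, Mul(2, d)), Rational(1, 2)))
Mul(Function('N')(77), Pow(Mul(7, 352), -1)) = Mul(Pow(Add(6, Mul(2, 77)), Rational(1, 2)), Pow(Mul(7, 352), -1)) = Mul(Pow(Add(6, 154), Rational(1, 2)), Pow(2464, -1)) = Mul(Pow(160, Rational(1, 2)), Rational(1, 2464)) = Mul(Mul(4, Pow(10, Rational(1, 2))), Rational(1, 2464)) = Mul(Rational(1, 616), Pow(10, Rational(1, 2)))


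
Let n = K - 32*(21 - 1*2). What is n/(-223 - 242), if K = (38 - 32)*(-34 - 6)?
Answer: 848/465 ≈ 1.8237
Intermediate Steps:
K = -240 (K = 6*(-40) = -240)
n = -848 (n = -240 - 32*(21 - 1*2) = -240 - 32*(21 - 2) = -240 - 32*19 = -240 - 608 = -848)
n/(-223 - 242) = -848/(-223 - 242) = -848/(-465) = -848*(-1/465) = 848/465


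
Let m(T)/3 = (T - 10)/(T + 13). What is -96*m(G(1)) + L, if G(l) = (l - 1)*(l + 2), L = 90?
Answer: 4050/13 ≈ 311.54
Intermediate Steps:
G(l) = (-1 + l)*(2 + l)
m(T) = 3*(-10 + T)/(13 + T) (m(T) = 3*((T - 10)/(T + 13)) = 3*((-10 + T)/(13 + T)) = 3*(-10 + T)/(13 + T))
-96*m(G(1)) + L = -288*(-10 + (-2 + 1 + 1²))/(13 + (-2 + 1 + 1²)) + 90 = -288*(-10 + (-2 + 1 + 1))/(13 + (-2 + 1 + 1)) + 90 = -288*(-10 + 0)/(13 + 0) + 90 = -288*(-10)/13 + 90 = -96*(-30/13) + 90 = 2880/13 + 90 = 4050/13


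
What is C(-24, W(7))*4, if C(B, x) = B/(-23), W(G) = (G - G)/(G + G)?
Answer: 96/23 ≈ 4.1739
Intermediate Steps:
W(G) = 0 (W(G) = 0/((2*G)) = 0*(1/(2*G)) = 0)
C(B, x) = -B/23 (C(B, x) = B*(-1/23) = -B/23)
C(-24, W(7))*4 = -1/23*(-24)*4 = (24/23)*4 = 96/23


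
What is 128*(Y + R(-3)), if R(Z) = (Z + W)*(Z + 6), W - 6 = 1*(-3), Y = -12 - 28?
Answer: -5120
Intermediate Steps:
Y = -40
W = 3 (W = 6 + 1*(-3) = 6 - 3 = 3)
R(Z) = (3 + Z)*(6 + Z) (R(Z) = (Z + 3)*(Z + 6) = (3 + Z)*(6 + Z))
128*(Y + R(-3)) = 128*(-40 + (18 + (-3)**2 + 9*(-3))) = 128*(-40 + (18 + 9 - 27)) = 128*(-40 + 0) = 128*(-40) = -5120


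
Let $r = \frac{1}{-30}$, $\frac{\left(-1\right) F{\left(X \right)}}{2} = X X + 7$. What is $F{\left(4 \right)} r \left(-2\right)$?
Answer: $- \frac{46}{15} \approx -3.0667$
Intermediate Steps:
$F{\left(X \right)} = -14 - 2 X^{2}$ ($F{\left(X \right)} = - 2 \left(X X + 7\right) = - 2 \left(X^{2} + 7\right) = - 2 \left(7 + X^{2}\right) = -14 - 2 X^{2}$)
$r = - \frac{1}{30} \approx -0.033333$
$F{\left(4 \right)} r \left(-2\right) = \left(-14 - 2 \cdot 4^{2}\right) \left(- \frac{1}{30}\right) \left(-2\right) = \left(-14 - 32\right) \left(- \frac{1}{30}\right) \left(-2\right) = \left(-46\right) \left(- \frac{1}{30}\right) \left(-2\right) = \frac{23}{15} \left(-2\right) = - \frac{46}{15}$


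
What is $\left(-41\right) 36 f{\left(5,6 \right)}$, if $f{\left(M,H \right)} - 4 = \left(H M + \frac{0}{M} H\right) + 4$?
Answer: $-56088$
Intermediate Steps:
$f{\left(M,H \right)} = 8 + H M$ ($f{\left(M,H \right)} = 4 + \left(\left(H M + \frac{0}{M} H\right) + 4\right) = 4 + \left(\left(H M + 0 H\right) + 4\right) = 4 + \left(\left(H M + 0\right) + 4\right) = 4 + \left(H M + 4\right) = 4 + \left(4 + H M\right) = 8 + H M$)
$\left(-41\right) 36 f{\left(5,6 \right)} = \left(-41\right) 36 \left(8 + 6 \cdot 5\right) = - 1476 \left(8 + 30\right) = \left(-1476\right) 38 = -56088$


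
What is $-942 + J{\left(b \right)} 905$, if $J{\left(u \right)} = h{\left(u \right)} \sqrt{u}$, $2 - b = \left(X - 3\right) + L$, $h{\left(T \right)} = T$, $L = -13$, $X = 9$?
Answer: $23493$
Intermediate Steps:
$b = 9$ ($b = 2 - \left(\left(9 - 3\right) - 13\right) = 2 - \left(6 - 13\right) = 2 - -7 = 2 + 7 = 9$)
$J{\left(u \right)} = u^{\frac{3}{2}}$ ($J{\left(u \right)} = u \sqrt{u} = u^{\frac{3}{2}}$)
$-942 + J{\left(b \right)} 905 = -942 + 9^{\frac{3}{2}} \cdot 905 = -942 + 27 \cdot 905 = -942 + 24435 = 23493$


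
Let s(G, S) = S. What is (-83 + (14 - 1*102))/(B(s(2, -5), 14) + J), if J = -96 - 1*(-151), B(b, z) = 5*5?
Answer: -171/80 ≈ -2.1375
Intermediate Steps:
B(b, z) = 25
J = 55 (J = -96 + 151 = 55)
(-83 + (14 - 1*102))/(B(s(2, -5), 14) + J) = (-83 + (14 - 1*102))/(25 + 55) = (-83 + (14 - 102))/80 = (-83 - 88)*(1/80) = -171*1/80 = -171/80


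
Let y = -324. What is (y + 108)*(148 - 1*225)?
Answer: 16632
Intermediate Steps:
(y + 108)*(148 - 1*225) = (-324 + 108)*(148 - 1*225) = -216*(148 - 225) = -216*(-77) = 16632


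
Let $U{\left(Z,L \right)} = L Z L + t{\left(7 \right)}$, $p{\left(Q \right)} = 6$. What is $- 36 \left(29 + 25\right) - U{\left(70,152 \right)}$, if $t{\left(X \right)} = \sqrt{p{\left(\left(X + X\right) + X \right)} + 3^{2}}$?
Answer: $-1619224 - \sqrt{15} \approx -1.6192 \cdot 10^{6}$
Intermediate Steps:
$t{\left(X \right)} = \sqrt{15}$ ($t{\left(X \right)} = \sqrt{6 + 3^{2}} = \sqrt{6 + 9} = \sqrt{15}$)
$U{\left(Z,L \right)} = \sqrt{15} + Z L^{2}$ ($U{\left(Z,L \right)} = L Z L + \sqrt{15} = Z L^{2} + \sqrt{15} = \sqrt{15} + Z L^{2}$)
$- 36 \left(29 + 25\right) - U{\left(70,152 \right)} = - 36 \left(29 + 25\right) - \left(\sqrt{15} + 70 \cdot 152^{2}\right) = \left(-36\right) 54 - \left(\sqrt{15} + 70 \cdot 23104\right) = -1944 - \left(\sqrt{15} + 1617280\right) = -1944 - \left(1617280 + \sqrt{15}\right) = -1619224 - \sqrt{15}$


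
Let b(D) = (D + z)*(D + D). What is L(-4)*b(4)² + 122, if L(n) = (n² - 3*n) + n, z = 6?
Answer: 153722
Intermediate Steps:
L(n) = n² - 2*n
b(D) = 2*D*(6 + D) (b(D) = (D + 6)*(D + D) = (6 + D)*(2*D) = 2*D*(6 + D))
L(-4)*b(4)² + 122 = (-4*(-2 - 4))*(2*4*(6 + 4))² + 122 = (-4*(-6))*(2*4*10)² + 122 = 24*80² + 122 = 24*6400 + 122 = 153600 + 122 = 153722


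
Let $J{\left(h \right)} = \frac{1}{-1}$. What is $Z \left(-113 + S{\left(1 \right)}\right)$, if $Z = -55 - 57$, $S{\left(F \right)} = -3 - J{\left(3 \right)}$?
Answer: $12880$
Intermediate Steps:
$J{\left(h \right)} = -1$
$S{\left(F \right)} = -2$ ($S{\left(F \right)} = -3 - -1 = -3 + 1 = -2$)
$Z = -112$ ($Z = -55 - 57 = -112$)
$Z \left(-113 + S{\left(1 \right)}\right) = - 112 \left(-113 - 2\right) = \left(-112\right) \left(-115\right) = 12880$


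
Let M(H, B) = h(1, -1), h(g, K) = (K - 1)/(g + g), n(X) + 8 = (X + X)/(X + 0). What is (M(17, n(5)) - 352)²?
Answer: 124609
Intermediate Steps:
n(X) = -6 (n(X) = -8 + (X + X)/(X + 0) = -8 + (2*X)/X = -8 + 2 = -6)
h(g, K) = (-1 + K)/(2*g) (h(g, K) = (-1 + K)/((2*g)) = (-1 + K)*(1/(2*g)) = (-1 + K)/(2*g))
M(H, B) = -1 (M(H, B) = (½)*(-1 - 1)/1 = (½)*1*(-2) = -1)
(M(17, n(5)) - 352)² = (-1 - 352)² = (-353)² = 124609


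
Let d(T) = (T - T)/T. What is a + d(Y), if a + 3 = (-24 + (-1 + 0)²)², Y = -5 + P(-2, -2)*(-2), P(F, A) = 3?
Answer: 526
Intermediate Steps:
Y = -11 (Y = -5 + 3*(-2) = -5 - 6 = -11)
a = 526 (a = -3 + (-24 + (-1 + 0)²)² = -3 + (-24 + (-1)²)² = -3 + (-24 + 1)² = -3 + (-23)² = -3 + 529 = 526)
d(T) = 0 (d(T) = 0/T = 0)
a + d(Y) = 526 + 0 = 526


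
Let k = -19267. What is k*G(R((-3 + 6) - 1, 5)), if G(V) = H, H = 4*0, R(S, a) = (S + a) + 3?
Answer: 0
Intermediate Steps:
R(S, a) = 3 + S + a
H = 0
G(V) = 0
k*G(R((-3 + 6) - 1, 5)) = -19267*0 = 0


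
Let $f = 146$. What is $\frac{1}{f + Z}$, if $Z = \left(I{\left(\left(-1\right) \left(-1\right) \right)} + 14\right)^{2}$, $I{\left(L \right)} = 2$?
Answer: $\frac{1}{402} \approx 0.0024876$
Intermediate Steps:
$Z = 256$ ($Z = \left(2 + 14\right)^{2} = 16^{2} = 256$)
$\frac{1}{f + Z} = \frac{1}{146 + 256} = \frac{1}{402}$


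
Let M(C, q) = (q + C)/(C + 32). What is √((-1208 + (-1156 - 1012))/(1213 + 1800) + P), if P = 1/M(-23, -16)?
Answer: I*√2073097663/39169 ≈ 1.1624*I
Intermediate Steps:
M(C, q) = (C + q)/(32 + C)
P = -3/13 (P = 1/((-23 - 16)/(32 - 23)) = 1/(-39/9) = 1/((⅑)*(-39)) = 1/(-13/3) = -3/13 ≈ -0.23077)
√((-1208 + (-1156 - 1012))/(1213 + 1800) + P) = √((-1208 + (-1156 - 1012))/(1213 + 1800) - 3/13) = √((-1208 - 2168)/3013 - 3/13) = √(-3376*1/3013 - 3/13) = √(-3376/3013 - 3/13) = √(-52927/39169) = I*√2073097663/39169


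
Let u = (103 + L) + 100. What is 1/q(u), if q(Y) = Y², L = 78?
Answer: 1/78961 ≈ 1.2664e-5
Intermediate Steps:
u = 281 (u = (103 + 78) + 100 = 181 + 100 = 281)
1/q(u) = 1/(281²) = 1/78961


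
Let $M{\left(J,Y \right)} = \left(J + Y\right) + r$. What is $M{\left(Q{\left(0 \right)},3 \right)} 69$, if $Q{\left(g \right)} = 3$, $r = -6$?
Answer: $0$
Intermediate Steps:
$M{\left(J,Y \right)} = -6 + J + Y$ ($M{\left(J,Y \right)} = \left(J + Y\right) - 6 = -6 + J + Y$)
$M{\left(Q{\left(0 \right)},3 \right)} 69 = \left(-6 + 3 + 3\right) 69 = 0 \cdot 69 = 0$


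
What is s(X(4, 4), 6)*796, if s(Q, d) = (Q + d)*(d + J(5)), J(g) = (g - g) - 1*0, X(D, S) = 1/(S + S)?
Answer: 29253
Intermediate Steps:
X(D, S) = 1/(2*S)
J(g) = 0 (J(g) = 0 + 0 = 0)
s(Q, d) = d*(Q + d) (s(Q, d) = (Q + d)*(d + 0) = (Q + d)*d = d*(Q + d))
s(X(4, 4), 6)*796 = (6*((½)/4 + 6))*796 = (6*((½)*(¼) + 6))*796 = (6*(⅛ + 6))*796 = (6*(49/8))*796 = (147/4)*796 = 29253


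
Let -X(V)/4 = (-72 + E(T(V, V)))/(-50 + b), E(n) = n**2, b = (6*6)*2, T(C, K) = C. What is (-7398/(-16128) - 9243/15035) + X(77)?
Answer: -157826636813/148184960 ≈ -1065.1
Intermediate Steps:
b = 72 (b = 36*2 = 72)
X(V) = 144/11 - 2*V**2/11 (X(V) = -4*(-72 + V**2)/(-50 + 72) = -4*(-72 + V**2)/22 = -4*(-36/11 + V**2/22) = 144/11 - 2*V**2/11)
(-7398/(-16128) - 9243/15035) + X(77) = (-7398/(-16128) - 9243/15035) + (144/11 - 2/11*77**2) = (-7398*(-1/16128) - 9243*1/15035) + (144/11 - 2/11*5929) = (411/896 - 9243/15035) + (144/11 - 1078) = -2102343/13471360 - 11714/11 = -157826636813/148184960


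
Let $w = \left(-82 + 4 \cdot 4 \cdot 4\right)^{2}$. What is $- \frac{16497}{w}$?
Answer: $- \frac{611}{12} \approx -50.917$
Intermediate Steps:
$w = 324$ ($w = \left(-82 + 16 \cdot 4\right)^{2} = \left(-82 + 64\right)^{2} = \left(-18\right)^{2} = 324$)
$- \frac{16497}{w} = - \frac{16497}{324} = \left(-16497\right) \frac{1}{324} = - \frac{611}{12}$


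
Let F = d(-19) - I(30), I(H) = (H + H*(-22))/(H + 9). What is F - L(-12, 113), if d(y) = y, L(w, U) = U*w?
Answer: 17591/13 ≈ 1353.2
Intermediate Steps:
I(H) = -21*H/(9 + H) (I(H) = (H - 22*H)/(9 + H) = (-21*H)/(9 + H) = -21*H/(9 + H))
F = -37/13 (F = -19 - (-21)*30/(9 + 30) = -19 - (-21)*30/39 = -19 - 1*(-210/13) = -19 + 210/13 = -37/13 ≈ -2.8462)
F - L(-12, 113) = -37/13 - 113*(-12) = -37/13 - 1*(-1356) = -37/13 + 1356 = 17591/13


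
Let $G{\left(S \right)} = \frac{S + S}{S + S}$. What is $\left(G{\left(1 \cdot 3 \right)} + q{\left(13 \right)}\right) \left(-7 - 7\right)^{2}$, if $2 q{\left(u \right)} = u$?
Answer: $1470$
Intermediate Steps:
$q{\left(u \right)} = \frac{u}{2}$
$G{\left(S \right)} = 1$ ($G{\left(S \right)} = \frac{2 S}{2 S} = 2 S \frac{1}{2 S} = 1$)
$\left(G{\left(1 \cdot 3 \right)} + q{\left(13 \right)}\right) \left(-7 - 7\right)^{2} = \left(1 + \frac{1}{2} \cdot 13\right) \left(-7 - 7\right)^{2} = \left(1 + \frac{13}{2}\right) \left(-14\right)^{2} = \frac{15}{2} \cdot 196 = 1470$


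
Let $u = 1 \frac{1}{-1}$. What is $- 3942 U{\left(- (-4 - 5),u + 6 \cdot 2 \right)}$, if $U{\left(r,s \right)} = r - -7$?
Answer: $-63072$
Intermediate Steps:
$u = -1$ ($u = 1 \left(-1\right) = -1$)
$U{\left(r,s \right)} = 7 + r$ ($U{\left(r,s \right)} = r + 7 = 7 + r$)
$- 3942 U{\left(- (-4 - 5),u + 6 \cdot 2 \right)} = - 3942 \left(7 - \left(-4 - 5\right)\right) = - 3942 \left(7 - -9\right) = - 3942 \left(7 + 9\right) = \left(-3942\right) 16 = -63072$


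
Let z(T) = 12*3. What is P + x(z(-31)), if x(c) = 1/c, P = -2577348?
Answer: -92784527/36 ≈ -2.5773e+6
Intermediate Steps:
z(T) = 36
P + x(z(-31)) = -2577348 + 1/36 = -92784527/36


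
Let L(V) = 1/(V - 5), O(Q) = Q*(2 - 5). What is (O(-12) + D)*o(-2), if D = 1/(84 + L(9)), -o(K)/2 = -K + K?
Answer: 0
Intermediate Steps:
O(Q) = -3*Q (O(Q) = Q*(-3) = -3*Q)
L(V) = 1/(-5 + V)
o(K) = 0 (o(K) = -2*(-K + K) = -2*0 = 0)
D = 4/337 (D = 1/(84 + 1/(-5 + 9)) = 1/(84 + 1/4) = 1/(84 + ¼) = 1/(337/4) = 4/337 ≈ 0.011869)
(O(-12) + D)*o(-2) = (-3*(-12) + 4/337)*0 = (36 + 4/337)*0 = (12136/337)*0 = 0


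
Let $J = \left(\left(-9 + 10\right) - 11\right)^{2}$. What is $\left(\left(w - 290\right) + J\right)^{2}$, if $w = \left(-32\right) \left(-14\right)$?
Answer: $66564$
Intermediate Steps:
$w = 448$
$J = 100$ ($J = \left(1 - 11\right)^{2} = \left(-10\right)^{2} = 100$)
$\left(\left(w - 290\right) + J\right)^{2} = \left(\left(448 - 290\right) + 100\right)^{2} = \left(158 + 100\right)^{2} = 258^{2} = 66564$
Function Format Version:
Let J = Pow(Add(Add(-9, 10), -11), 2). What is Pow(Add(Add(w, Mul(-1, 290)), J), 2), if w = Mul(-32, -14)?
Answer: 66564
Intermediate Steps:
w = 448
J = 100 (J = Pow(Add(1, -11), 2) = Pow(-10, 2) = 100)
Pow(Add(Add(w, Mul(-1, 290)), J), 2) = Pow(Add(Add(448, Mul(-1, 290)), 100), 2) = Pow(Add(Add(448, -290), 100), 2) = Pow(Add(158, 100), 2) = Pow(258, 2) = 66564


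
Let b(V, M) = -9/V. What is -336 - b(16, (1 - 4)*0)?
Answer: -5367/16 ≈ -335.44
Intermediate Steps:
-336 - b(16, (1 - 4)*0) = -336 - (-9)/16 = -336 - 1*(-9/16) = -336 + 9/16 = -5367/16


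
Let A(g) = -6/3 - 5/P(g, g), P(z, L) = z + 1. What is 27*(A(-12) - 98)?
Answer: -29565/11 ≈ -2687.7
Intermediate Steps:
P(z, L) = 1 + z
A(g) = -2 - 5/(1 + g) (A(g) = -6/3 - 5/(1 + g) = -6*⅓ - 5/(1 + g) = -2 - 5/(1 + g))
27*(A(-12) - 98) = 27*((-7 - 2*(-12))/(1 - 12) - 98) = 27*((-7 + 24)/(-11) - 98) = 27*(-1/11*17 - 98) = 27*(-17/11 - 98) = 27*(-1095/11) = -29565/11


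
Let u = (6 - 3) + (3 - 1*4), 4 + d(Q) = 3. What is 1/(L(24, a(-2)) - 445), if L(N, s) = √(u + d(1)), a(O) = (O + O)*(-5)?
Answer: -1/444 ≈ -0.0022523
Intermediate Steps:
d(Q) = -1 (d(Q) = -4 + 3 = -1)
u = 2 (u = 3 + (3 - 4) = 3 - 1 = 2)
a(O) = -10*O (a(O) = (2*O)*(-5) = -10*O)
L(N, s) = 1 (L(N, s) = √(2 - 1) = √1 = 1)
1/(L(24, a(-2)) - 445) = 1/(1 - 445) = 1/(-444) = -1/444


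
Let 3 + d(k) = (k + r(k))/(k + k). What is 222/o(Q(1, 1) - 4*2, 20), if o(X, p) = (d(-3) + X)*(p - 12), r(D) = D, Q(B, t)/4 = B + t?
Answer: -111/8 ≈ -13.875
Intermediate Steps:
Q(B, t) = 4*B + 4*t (Q(B, t) = 4*(B + t) = 4*B + 4*t)
d(k) = -2 (d(k) = -3 + (k + k)/(k + k) = -3 + (2*k)/((2*k)) = -3 + (2*k)*(1/(2*k)) = -3 + 1 = -2)
o(X, p) = (-12 + p)*(-2 + X) (o(X, p) = (-2 + X)*(p - 12) = (-2 + X)*(-12 + p) = (-12 + p)*(-2 + X))
222/o(Q(1, 1) - 4*2, 20) = 222/(24 - 12*((4*1 + 4*1) - 4*2) - 2*20 + ((4*1 + 4*1) - 4*2)*20) = 222/(24 - 12*((4 + 4) - 8) - 40 + ((4 + 4) - 8)*20) = 222/(24 - 12*(8 - 8) - 40 + (8 - 8)*20) = 222/(24 - 12*0 - 40 + 0*20) = 222/(24 + 0 - 40 + 0) = 222/(-16) = 222*(-1/16) = -111/8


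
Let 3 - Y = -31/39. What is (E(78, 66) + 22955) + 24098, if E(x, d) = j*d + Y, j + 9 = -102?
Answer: 1549501/39 ≈ 39731.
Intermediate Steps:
j = -111 (j = -9 - 102 = -111)
Y = 148/39 (Y = 3 - (-31)/39 = 3 - 1*(-31/39) = 3 + 31/39 = 148/39 ≈ 3.7949)
E(x, d) = 148/39 - 111*d (E(x, d) = -111*d + 148/39 = 148/39 - 111*d)
(E(78, 66) + 22955) + 24098 = ((148/39 - 111*66) + 22955) + 24098 = ((148/39 - 7326) + 22955) + 24098 = (-285566/39 + 22955) + 24098 = 609679/39 + 24098 = 1549501/39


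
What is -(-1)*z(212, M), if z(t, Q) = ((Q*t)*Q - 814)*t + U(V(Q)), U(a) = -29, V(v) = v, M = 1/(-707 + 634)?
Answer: -919724469/5329 ≈ -1.7259e+5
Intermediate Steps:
M = -1/73 (M = 1/(-73) = -1/73 ≈ -0.013699)
z(t, Q) = -29 + t*(-814 + t*Q**2) (z(t, Q) = ((Q*t)*Q - 814)*t - 29 = (t*Q**2 - 814)*t - 29 = (-814 + t*Q**2)*t - 29 = t*(-814 + t*Q**2) - 29 = -29 + t*(-814 + t*Q**2))
-(-1)*z(212, M) = -(-1)*(-29 - 814*212 + (-1/73)**2*212**2) = -(-1)*(-29 - 172568 + (1/5329)*44944) = -(-1)*(-29 - 172568 + 44944/5329) = -(-1)*(-919724469)/5329 = -1*919724469/5329 = -919724469/5329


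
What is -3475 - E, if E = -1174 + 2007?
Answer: -4308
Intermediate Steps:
E = 833
-3475 - E = -3475 - 1*833 = -3475 - 833 = -4308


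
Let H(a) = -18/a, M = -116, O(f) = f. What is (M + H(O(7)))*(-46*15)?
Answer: 572700/7 ≈ 81814.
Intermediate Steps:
(M + H(O(7)))*(-46*15) = (-116 - 18/7)*(-46*15) = (-116 - 18*1/7)*(-690) = (-116 - 18/7)*(-690) = -830/7*(-690) = 572700/7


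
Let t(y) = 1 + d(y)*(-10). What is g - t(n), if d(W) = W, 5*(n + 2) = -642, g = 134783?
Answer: 133478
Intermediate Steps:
n = -652/5 (n = -2 + (⅕)*(-642) = -2 - 642/5 = -652/5 ≈ -130.40)
t(y) = 1 - 10*y (t(y) = 1 + y*(-10) = 1 - 10*y)
g - t(n) = 134783 - (1 - 10*(-652/5)) = 134783 - (1 + 1304) = 134783 - 1*1305 = 134783 - 1305 = 133478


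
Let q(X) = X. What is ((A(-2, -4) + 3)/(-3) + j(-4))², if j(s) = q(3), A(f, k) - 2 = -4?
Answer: 64/9 ≈ 7.1111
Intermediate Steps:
A(f, k) = -2 (A(f, k) = 2 - 4 = -2)
j(s) = 3
((A(-2, -4) + 3)/(-3) + j(-4))² = ((-2 + 3)/(-3) + 3)² = (1*(-⅓) + 3)² = (-⅓ + 3)² = (8/3)² = 64/9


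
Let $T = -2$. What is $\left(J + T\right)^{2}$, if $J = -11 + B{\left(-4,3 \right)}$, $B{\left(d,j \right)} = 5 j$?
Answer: $4$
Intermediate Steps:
$J = 4$ ($J = -11 + 5 \cdot 3 = -11 + 15 = 4$)
$\left(J + T\right)^{2} = \left(4 - 2\right)^{2} = 2^{2} = 4$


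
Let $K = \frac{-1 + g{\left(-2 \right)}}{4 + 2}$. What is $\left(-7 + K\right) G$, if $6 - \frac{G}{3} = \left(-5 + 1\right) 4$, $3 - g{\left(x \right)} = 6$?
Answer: $-506$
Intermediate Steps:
$g{\left(x \right)} = -3$ ($g{\left(x \right)} = 3 - 6 = -3$)
$K = - \frac{2}{3}$ ($K = \frac{-1 - 3}{4 + 2} = - \frac{4}{6} = \left(-4\right) \frac{1}{6} = - \frac{2}{3} \approx -0.66667$)
$G = 66$ ($G = 18 - 3 \left(-5 + 1\right) 4 = 18 - 3 \left(\left(-4\right) 4\right) = 18 - -48 = 18 + 48 = 66$)
$\left(-7 + K\right) G = \left(-7 - \frac{2}{3}\right) 66 = \left(- \frac{23}{3}\right) 66 = -506$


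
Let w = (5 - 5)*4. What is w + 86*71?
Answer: 6106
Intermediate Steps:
w = 0 (w = 0*4 = 0)
w + 86*71 = 0 + 86*71 = 0 + 6106 = 6106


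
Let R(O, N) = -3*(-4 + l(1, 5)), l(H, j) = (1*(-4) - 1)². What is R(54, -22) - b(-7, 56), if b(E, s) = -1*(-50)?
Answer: -113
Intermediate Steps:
l(H, j) = 25 (l(H, j) = (-4 - 1)² = (-5)² = 25)
b(E, s) = 50
R(O, N) = -63 (R(O, N) = -3*(-4 + 25) = -3*21 = -63)
R(54, -22) - b(-7, 56) = -63 - 1*50 = -63 - 50 = -113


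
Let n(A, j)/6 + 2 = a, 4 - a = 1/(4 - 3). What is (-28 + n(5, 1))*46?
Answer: -1012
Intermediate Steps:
a = 3 (a = 4 - 1/(4 - 3) = 4 - 1/1 = 4 - 1*1 = 4 - 1 = 3)
n(A, j) = 6 (n(A, j) = -12 + 6*3 = -12 + 18 = 6)
(-28 + n(5, 1))*46 = (-28 + 6)*46 = -22*46 = -1012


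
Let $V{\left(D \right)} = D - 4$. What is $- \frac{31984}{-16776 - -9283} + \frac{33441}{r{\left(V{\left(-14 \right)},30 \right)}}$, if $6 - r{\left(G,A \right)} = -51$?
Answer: $\frac{84132167}{142367} \approx 590.95$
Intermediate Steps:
$V{\left(D \right)} = -4 + D$
$r{\left(G,A \right)} = 57$ ($r{\left(G,A \right)} = 6 - -51 = 6 + 51 = 57$)
$- \frac{31984}{-16776 - -9283} + \frac{33441}{r{\left(V{\left(-14 \right)},30 \right)}} = - \frac{31984}{-16776 - -9283} + \frac{33441}{57} = - \frac{31984}{-16776 + 9283} + 33441 \cdot \frac{1}{57} = - \frac{31984}{-7493} + \frac{11147}{19} = \left(-31984\right) \left(- \frac{1}{7493}\right) + \frac{11147}{19} = \frac{31984}{7493} + \frac{11147}{19} = \frac{84132167}{142367}$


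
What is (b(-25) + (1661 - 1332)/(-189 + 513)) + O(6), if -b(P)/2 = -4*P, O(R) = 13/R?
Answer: -63769/324 ≈ -196.82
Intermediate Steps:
b(P) = 8*P (b(P) = -(-8)*P = 8*P)
(b(-25) + (1661 - 1332)/(-189 + 513)) + O(6) = (8*(-25) + (1661 - 1332)/(-189 + 513)) + 13/6 = (-200 + 329/324) + 13*(1/6) = (-200 + 329*(1/324)) + 13/6 = (-200 + 329/324) + 13/6 = -64471/324 + 13/6 = -63769/324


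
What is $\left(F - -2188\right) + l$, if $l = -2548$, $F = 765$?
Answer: $405$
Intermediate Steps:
$\left(F - -2188\right) + l = \left(765 - -2188\right) - 2548 = \left(765 + 2188\right) - 2548 = 2953 - 2548 = 405$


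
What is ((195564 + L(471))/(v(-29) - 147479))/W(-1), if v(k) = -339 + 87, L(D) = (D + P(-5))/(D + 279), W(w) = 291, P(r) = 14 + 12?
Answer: -146673497/32242290750 ≈ -0.0045491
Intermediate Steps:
P(r) = 26
L(D) = (26 + D)/(279 + D) (L(D) = (D + 26)/(D + 279) = (26 + D)/(279 + D))
v(k) = -252
((195564 + L(471))/(v(-29) - 147479))/W(-1) = ((195564 + (26 + 471)/(279 + 471))/(-252 - 147479))/291 = ((195564 + 497/750)/(-147731))*(1/291) = ((195564 + (1/750)*497)*(-1/147731))*(1/291) = ((195564 + 497/750)*(-1/147731))*(1/291) = ((146673497/750)*(-1/147731))*(1/291) = -146673497/110798250*1/291 = -146673497/32242290750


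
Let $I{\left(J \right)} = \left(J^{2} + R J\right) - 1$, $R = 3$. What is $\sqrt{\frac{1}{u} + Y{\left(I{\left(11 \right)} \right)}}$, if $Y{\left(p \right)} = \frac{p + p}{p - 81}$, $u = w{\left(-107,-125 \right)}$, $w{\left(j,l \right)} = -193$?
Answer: $\frac{\sqrt{632461}}{386} \approx 2.0603$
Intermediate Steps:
$u = -193$
$I{\left(J \right)} = -1 + J^{2} + 3 J$ ($I{\left(J \right)} = \left(J^{2} + 3 J\right) - 1 = -1 + J^{2} + 3 J$)
$Y{\left(p \right)} = \frac{2 p}{-81 + p}$
$\sqrt{\frac{1}{u} + Y{\left(I{\left(11 \right)} \right)}} = \sqrt{\frac{1}{-193} + \frac{2 \left(-1 + 11^{2} + 3 \cdot 11\right)}{-81 + \left(-1 + 11^{2} + 3 \cdot 11\right)}} = \sqrt{- \frac{1}{193} + \frac{2 \left(-1 + 121 + 33\right)}{-81 + \left(-1 + 121 + 33\right)}} = \sqrt{- \frac{1}{193} + 2 \cdot 153 \frac{1}{-81 + 153}} = \sqrt{- \frac{1}{193} + 2 \cdot 153 \cdot \frac{1}{72}} = \sqrt{- \frac{1}{193} + \frac{17}{4}} = \sqrt{\frac{3277}{772}} = \frac{\sqrt{632461}}{386}$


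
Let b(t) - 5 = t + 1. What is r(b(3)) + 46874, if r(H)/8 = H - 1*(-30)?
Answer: 47186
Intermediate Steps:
b(t) = 6 + t (b(t) = 5 + (t + 1) = 5 + (1 + t) = 6 + t)
r(H) = 240 + 8*H (r(H) = 8*(H - 1*(-30)) = 8*(H + 30) = 8*(30 + H) = 240 + 8*H)
r(b(3)) + 46874 = (240 + 8*(6 + 3)) + 46874 = (240 + 8*9) + 46874 = (240 + 72) + 46874 = 312 + 46874 = 47186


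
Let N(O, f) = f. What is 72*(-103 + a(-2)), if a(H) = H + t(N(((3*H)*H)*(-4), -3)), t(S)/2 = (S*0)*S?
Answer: -7560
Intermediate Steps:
t(S) = 0 (t(S) = 2*((S*0)*S) = 2*(0*S) = 2*0 = 0)
a(H) = H (a(H) = H + 0 = H)
72*(-103 + a(-2)) = 72*(-103 - 2) = 72*(-105) = -7560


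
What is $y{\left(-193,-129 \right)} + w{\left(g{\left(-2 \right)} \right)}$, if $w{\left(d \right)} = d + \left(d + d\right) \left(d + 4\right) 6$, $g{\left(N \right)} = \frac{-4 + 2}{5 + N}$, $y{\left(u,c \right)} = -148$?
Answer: $- \frac{526}{3} \approx -175.33$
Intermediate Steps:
$g{\left(N \right)} = - \frac{2}{5 + N}$
$w{\left(d \right)} = d + 12 d \left(4 + d\right)$ ($w{\left(d \right)} = d + 2 d \left(4 + d\right) 6 = d + 12 d \left(4 + d\right)$)
$y{\left(-193,-129 \right)} + w{\left(g{\left(-2 \right)} \right)} = -148 + - \frac{2}{5 - 2} \left(49 + 12 \left(- \frac{2}{5 - 2}\right)\right) = -148 + - \frac{2}{3} \left(49 + 12 \left(- \frac{2}{3}\right)\right) = -148 + \left(-2\right) \frac{1}{3} \left(49 + 12 \left(\left(-2\right) \frac{1}{3}\right)\right) = -148 - \frac{2 \left(49 + 12 \left(- \frac{2}{3}\right)\right)}{3} = -148 - \frac{2 \left(49 - 8\right)}{3} = -148 - \frac{82}{3} = - \frac{526}{3}$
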